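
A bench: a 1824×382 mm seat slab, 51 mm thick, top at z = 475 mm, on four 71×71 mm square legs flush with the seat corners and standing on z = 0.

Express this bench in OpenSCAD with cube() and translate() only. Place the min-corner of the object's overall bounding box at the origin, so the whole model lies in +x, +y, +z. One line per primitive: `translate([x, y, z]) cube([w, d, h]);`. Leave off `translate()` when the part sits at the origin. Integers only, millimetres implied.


translate([0, 0, 424]) cube([1824, 382, 51]);
cube([71, 71, 424]);
translate([0, 311, 0]) cube([71, 71, 424]);
translate([1753, 0, 0]) cube([71, 71, 424]);
translate([1753, 311, 0]) cube([71, 71, 424]);


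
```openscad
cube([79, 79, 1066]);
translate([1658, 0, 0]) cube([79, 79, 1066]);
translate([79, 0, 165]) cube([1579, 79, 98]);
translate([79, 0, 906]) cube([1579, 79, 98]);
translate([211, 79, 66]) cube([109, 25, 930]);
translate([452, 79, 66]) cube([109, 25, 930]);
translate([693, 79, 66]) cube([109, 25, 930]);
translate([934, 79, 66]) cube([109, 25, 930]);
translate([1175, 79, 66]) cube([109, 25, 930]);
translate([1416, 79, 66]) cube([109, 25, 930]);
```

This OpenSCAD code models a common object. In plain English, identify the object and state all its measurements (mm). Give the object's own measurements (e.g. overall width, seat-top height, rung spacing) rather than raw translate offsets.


A fence section. Two 79×79 mm posts, 1066 mm tall, stand on the floor with a clear span of 1579 mm between their inner faces. Two horizontal rails of 79×98 mm section span the gap between the posts with their undersides at z = 165 mm and z = 906 mm, flush with the posts' −y face. 6 pickets, each 109 mm wide, 25 mm thick and 930 mm tall, are fixed to the +y face of the rails with their bottoms at z = 66 mm, spaced across the span with a 132 mm gap after the −x post and between neighbouring pickets, with 133 mm left before the +x post.


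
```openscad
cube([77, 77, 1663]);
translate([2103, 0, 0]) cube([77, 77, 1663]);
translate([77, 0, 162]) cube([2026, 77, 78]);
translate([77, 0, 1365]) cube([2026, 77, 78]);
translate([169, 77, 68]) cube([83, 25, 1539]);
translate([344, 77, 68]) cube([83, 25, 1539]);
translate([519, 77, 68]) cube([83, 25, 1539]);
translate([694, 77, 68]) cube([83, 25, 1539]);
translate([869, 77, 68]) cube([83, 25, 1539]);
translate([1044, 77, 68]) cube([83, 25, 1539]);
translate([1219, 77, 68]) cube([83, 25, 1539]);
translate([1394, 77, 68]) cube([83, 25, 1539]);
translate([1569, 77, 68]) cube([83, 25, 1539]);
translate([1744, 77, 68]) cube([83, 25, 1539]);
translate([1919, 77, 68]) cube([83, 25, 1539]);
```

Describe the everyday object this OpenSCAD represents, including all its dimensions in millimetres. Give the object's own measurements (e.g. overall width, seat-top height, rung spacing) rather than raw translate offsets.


A fence section. Two 77×77 mm posts, 1663 mm tall, stand on the floor with a clear span of 2026 mm between their inner faces. Two horizontal rails of 77×78 mm section span the gap between the posts with their undersides at z = 162 mm and z = 1365 mm, flush with the posts' −y face. 11 pickets, each 83 mm wide, 25 mm thick and 1539 mm tall, are fixed to the +y face of the rails with their bottoms at z = 68 mm, spaced across the span with a 92 mm gap after the −x post and between neighbouring pickets, with 101 mm left before the +x post.


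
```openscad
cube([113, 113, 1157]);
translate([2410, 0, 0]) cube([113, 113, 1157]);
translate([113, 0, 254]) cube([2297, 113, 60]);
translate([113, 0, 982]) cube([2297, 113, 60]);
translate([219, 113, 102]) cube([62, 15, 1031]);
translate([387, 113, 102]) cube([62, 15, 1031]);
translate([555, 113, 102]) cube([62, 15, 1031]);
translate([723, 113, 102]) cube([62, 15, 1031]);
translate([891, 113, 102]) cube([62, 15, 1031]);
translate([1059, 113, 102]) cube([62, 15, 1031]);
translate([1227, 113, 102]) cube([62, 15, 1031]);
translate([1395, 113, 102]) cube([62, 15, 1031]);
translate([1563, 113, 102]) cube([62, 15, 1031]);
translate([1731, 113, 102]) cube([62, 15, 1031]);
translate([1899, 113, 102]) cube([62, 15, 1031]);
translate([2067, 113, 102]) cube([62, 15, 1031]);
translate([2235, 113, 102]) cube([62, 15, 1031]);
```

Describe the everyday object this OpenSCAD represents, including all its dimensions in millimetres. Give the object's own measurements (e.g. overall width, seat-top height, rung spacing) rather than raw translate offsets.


A fence section. Two 113×113 mm posts, 1157 mm tall, stand on the floor with a clear span of 2297 mm between their inner faces. Two horizontal rails of 113×60 mm section span the gap between the posts with their undersides at z = 254 mm and z = 982 mm, flush with the posts' −y face. 13 pickets, each 62 mm wide, 15 mm thick and 1031 mm tall, are fixed to the +y face of the rails with their bottoms at z = 102 mm, spaced across the span with a 106 mm gap after the −x post and between neighbouring pickets, with 113 mm left before the +x post.


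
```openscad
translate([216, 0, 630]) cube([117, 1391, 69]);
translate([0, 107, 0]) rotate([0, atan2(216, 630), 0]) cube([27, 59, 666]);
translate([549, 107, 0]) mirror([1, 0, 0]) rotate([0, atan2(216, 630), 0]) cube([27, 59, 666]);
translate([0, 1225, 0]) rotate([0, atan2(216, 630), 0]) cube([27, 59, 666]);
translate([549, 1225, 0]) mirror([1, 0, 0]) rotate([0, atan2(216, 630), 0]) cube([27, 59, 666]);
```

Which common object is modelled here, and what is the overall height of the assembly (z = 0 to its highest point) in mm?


A sawhorse. The overall height is 699 mm.

A beam across two mirrored pairs of raked legs — a sawhorse. The beam's underside is at z = 630 (matching the legs' vertical rise in atan2(216, 630)) and the beam is 69 mm tall, so its top is at 630 + 69 = 699 mm. The raked legs top out at the beam's underside, so that is the highest point.


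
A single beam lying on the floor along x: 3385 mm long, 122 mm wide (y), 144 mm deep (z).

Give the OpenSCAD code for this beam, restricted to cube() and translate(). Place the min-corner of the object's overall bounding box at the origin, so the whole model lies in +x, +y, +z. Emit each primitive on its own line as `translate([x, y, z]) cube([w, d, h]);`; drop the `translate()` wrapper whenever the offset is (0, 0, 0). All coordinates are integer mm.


cube([3385, 122, 144]);


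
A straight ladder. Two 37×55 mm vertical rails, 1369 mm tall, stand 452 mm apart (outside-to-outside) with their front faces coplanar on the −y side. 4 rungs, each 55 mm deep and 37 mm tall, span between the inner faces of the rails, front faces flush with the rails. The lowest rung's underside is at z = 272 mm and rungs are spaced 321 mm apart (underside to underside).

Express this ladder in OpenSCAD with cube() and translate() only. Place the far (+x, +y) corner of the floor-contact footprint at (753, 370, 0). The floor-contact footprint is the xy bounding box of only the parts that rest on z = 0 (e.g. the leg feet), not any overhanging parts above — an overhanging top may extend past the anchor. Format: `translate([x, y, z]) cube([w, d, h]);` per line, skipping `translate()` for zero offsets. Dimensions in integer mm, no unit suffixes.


// rung span = 452 - 2*37 = 378
// rung[k] z = 272 + k*321
translate([301, 315, 0]) cube([37, 55, 1369]);
translate([716, 315, 0]) cube([37, 55, 1369]);
translate([338, 315, 272]) cube([378, 55, 37]);
translate([338, 315, 593]) cube([378, 55, 37]);
translate([338, 315, 914]) cube([378, 55, 37]);
translate([338, 315, 1235]) cube([378, 55, 37]);


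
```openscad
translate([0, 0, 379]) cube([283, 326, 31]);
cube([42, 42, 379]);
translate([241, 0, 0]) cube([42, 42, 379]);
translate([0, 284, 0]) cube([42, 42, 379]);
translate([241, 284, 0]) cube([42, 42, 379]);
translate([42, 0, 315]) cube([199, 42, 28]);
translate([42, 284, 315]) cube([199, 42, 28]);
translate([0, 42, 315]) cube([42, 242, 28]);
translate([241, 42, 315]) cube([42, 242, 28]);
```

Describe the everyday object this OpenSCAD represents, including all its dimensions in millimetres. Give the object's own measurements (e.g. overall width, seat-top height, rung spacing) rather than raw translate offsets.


A four-legged stool. The seat is a 283×326×31 mm slab whose top surface is at z = 410 mm; four square legs, each 42×42 mm in cross-section, run from the floor (z = 0) to the underside of the seat, each flush with a corner of the seat. Four stretchers, 42 mm wide and 28 mm tall, connect adjacent legs with their undersides at z = 315 mm, each running between the inner faces of the legs it joins and aligned with the legs' outer faces on the other axis.


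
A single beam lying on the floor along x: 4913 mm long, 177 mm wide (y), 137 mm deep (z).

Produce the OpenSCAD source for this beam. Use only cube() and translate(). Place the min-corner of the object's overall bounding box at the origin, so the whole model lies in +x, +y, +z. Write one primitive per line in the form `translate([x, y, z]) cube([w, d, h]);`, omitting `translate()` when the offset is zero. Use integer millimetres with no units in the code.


cube([4913, 177, 137]);


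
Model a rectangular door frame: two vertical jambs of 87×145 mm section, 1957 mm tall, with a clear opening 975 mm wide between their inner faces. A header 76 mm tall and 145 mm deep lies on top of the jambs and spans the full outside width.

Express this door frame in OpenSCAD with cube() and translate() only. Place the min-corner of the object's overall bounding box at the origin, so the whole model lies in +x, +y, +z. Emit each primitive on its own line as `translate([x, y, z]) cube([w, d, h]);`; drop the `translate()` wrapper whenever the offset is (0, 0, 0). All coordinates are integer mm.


cube([87, 145, 1957]);
translate([1062, 0, 0]) cube([87, 145, 1957]);
translate([0, 0, 1957]) cube([1149, 145, 76]);


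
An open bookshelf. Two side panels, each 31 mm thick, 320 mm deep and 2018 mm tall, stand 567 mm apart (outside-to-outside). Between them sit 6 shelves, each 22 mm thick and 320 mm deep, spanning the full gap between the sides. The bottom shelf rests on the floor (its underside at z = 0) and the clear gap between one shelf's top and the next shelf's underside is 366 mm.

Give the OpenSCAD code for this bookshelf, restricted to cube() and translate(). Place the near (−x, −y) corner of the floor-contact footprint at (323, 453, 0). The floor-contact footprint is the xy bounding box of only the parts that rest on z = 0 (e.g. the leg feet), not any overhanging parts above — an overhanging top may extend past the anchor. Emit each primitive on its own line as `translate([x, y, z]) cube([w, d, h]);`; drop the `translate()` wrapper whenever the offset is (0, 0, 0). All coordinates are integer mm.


translate([323, 453, 0]) cube([31, 320, 2018]);
translate([859, 453, 0]) cube([31, 320, 2018]);
translate([354, 453, 0]) cube([505, 320, 22]);
translate([354, 453, 388]) cube([505, 320, 22]);
translate([354, 453, 776]) cube([505, 320, 22]);
translate([354, 453, 1164]) cube([505, 320, 22]);
translate([354, 453, 1552]) cube([505, 320, 22]);
translate([354, 453, 1940]) cube([505, 320, 22]);


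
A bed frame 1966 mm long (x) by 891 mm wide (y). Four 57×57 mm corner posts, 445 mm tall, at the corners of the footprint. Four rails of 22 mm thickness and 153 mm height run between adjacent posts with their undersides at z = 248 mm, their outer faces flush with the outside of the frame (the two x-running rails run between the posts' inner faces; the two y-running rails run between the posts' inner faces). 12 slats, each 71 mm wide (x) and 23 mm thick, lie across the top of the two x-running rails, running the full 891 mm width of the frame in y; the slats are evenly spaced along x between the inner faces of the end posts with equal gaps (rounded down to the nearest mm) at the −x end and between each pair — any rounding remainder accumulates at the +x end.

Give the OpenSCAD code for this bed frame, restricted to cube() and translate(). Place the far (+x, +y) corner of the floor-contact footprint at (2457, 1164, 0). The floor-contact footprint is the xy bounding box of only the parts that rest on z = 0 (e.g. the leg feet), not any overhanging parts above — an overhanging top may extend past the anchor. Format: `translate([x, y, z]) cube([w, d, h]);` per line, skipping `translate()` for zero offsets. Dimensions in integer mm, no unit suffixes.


// slat z = rail_z + rail_h = 248 + 153 = 401
// slat gap = ⌊(1852 − 12·71) / 13⌋ = 76
translate([491, 273, 0]) cube([57, 57, 445]);
translate([491, 1107, 0]) cube([57, 57, 445]);
translate([2400, 273, 0]) cube([57, 57, 445]);
translate([2400, 1107, 0]) cube([57, 57, 445]);
translate([548, 273, 248]) cube([1852, 22, 153]);
translate([548, 1142, 248]) cube([1852, 22, 153]);
translate([491, 330, 248]) cube([22, 777, 153]);
translate([2435, 330, 248]) cube([22, 777, 153]);
translate([624, 273, 401]) cube([71, 891, 23]);
translate([771, 273, 401]) cube([71, 891, 23]);
translate([918, 273, 401]) cube([71, 891, 23]);
translate([1065, 273, 401]) cube([71, 891, 23]);
translate([1212, 273, 401]) cube([71, 891, 23]);
translate([1359, 273, 401]) cube([71, 891, 23]);
translate([1506, 273, 401]) cube([71, 891, 23]);
translate([1653, 273, 401]) cube([71, 891, 23]);
translate([1800, 273, 401]) cube([71, 891, 23]);
translate([1947, 273, 401]) cube([71, 891, 23]);
translate([2094, 273, 401]) cube([71, 891, 23]);
translate([2241, 273, 401]) cube([71, 891, 23]);


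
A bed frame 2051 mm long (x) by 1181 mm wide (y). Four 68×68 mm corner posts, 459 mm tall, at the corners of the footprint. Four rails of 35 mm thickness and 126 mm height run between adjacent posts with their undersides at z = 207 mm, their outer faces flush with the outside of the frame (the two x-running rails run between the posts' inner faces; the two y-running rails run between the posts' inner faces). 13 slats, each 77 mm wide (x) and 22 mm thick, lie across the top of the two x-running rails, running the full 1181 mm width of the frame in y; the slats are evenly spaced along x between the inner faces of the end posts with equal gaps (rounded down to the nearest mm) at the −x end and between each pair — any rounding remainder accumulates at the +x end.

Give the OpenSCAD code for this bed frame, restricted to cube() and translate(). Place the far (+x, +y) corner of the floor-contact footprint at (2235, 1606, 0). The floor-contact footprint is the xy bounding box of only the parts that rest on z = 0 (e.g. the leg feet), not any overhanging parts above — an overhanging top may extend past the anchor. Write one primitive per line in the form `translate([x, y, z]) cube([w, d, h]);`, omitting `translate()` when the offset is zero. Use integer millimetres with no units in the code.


translate([184, 425, 0]) cube([68, 68, 459]);
translate([184, 1538, 0]) cube([68, 68, 459]);
translate([2167, 425, 0]) cube([68, 68, 459]);
translate([2167, 1538, 0]) cube([68, 68, 459]);
translate([252, 425, 207]) cube([1915, 35, 126]);
translate([252, 1571, 207]) cube([1915, 35, 126]);
translate([184, 493, 207]) cube([35, 1045, 126]);
translate([2200, 493, 207]) cube([35, 1045, 126]);
translate([317, 425, 333]) cube([77, 1181, 22]);
translate([459, 425, 333]) cube([77, 1181, 22]);
translate([601, 425, 333]) cube([77, 1181, 22]);
translate([743, 425, 333]) cube([77, 1181, 22]);
translate([885, 425, 333]) cube([77, 1181, 22]);
translate([1027, 425, 333]) cube([77, 1181, 22]);
translate([1169, 425, 333]) cube([77, 1181, 22]);
translate([1311, 425, 333]) cube([77, 1181, 22]);
translate([1453, 425, 333]) cube([77, 1181, 22]);
translate([1595, 425, 333]) cube([77, 1181, 22]);
translate([1737, 425, 333]) cube([77, 1181, 22]);
translate([1879, 425, 333]) cube([77, 1181, 22]);
translate([2021, 425, 333]) cube([77, 1181, 22]);


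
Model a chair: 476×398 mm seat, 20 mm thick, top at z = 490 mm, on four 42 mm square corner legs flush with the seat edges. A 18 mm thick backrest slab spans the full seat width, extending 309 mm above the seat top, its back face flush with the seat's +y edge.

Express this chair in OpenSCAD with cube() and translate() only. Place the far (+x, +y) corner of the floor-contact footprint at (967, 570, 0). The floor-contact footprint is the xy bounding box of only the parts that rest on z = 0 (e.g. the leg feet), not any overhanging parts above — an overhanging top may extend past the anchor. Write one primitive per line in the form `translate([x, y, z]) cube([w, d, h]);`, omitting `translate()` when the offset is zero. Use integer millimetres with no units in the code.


// leg_h = 490 - 20 = 470
translate([491, 172, 470]) cube([476, 398, 20]);
translate([491, 172, 0]) cube([42, 42, 470]);
translate([925, 172, 0]) cube([42, 42, 470]);
translate([491, 528, 0]) cube([42, 42, 470]);
translate([925, 528, 0]) cube([42, 42, 470]);
translate([491, 552, 490]) cube([476, 18, 309]);


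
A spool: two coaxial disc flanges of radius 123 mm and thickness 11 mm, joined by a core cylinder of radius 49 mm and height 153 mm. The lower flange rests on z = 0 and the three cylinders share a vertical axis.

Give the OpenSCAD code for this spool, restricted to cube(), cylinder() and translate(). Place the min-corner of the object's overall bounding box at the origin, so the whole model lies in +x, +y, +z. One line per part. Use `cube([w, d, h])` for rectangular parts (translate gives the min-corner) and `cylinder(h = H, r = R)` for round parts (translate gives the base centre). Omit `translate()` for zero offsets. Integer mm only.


translate([123, 123, 0]) cylinder(h = 11, r = 123);
translate([123, 123, 11]) cylinder(h = 153, r = 49);
translate([123, 123, 164]) cylinder(h = 11, r = 123);


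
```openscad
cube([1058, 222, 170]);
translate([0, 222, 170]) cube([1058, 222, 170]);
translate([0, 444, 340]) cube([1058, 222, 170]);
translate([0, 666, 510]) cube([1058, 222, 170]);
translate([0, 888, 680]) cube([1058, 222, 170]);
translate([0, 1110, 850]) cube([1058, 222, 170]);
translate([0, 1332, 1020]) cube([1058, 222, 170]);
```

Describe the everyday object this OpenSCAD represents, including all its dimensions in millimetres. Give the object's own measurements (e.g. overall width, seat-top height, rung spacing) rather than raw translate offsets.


A straight staircase of 7 solid steps. Each step is 1058 mm wide (x), 222 mm deep (y, the going) and 170 mm tall (the rise). The first step rests on the floor; each subsequent step sits one going further in +y and one rise higher in +z, directly behind and above the previous step with no overlap.


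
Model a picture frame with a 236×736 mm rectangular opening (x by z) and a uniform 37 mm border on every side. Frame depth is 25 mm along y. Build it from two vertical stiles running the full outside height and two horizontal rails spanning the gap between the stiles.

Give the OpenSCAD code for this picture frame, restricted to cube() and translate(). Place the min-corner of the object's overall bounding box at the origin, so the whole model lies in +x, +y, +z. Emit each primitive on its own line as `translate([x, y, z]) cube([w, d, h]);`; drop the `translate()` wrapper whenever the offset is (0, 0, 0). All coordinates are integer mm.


cube([37, 25, 810]);
translate([273, 0, 0]) cube([37, 25, 810]);
translate([37, 0, 0]) cube([236, 25, 37]);
translate([37, 0, 773]) cube([236, 25, 37]);


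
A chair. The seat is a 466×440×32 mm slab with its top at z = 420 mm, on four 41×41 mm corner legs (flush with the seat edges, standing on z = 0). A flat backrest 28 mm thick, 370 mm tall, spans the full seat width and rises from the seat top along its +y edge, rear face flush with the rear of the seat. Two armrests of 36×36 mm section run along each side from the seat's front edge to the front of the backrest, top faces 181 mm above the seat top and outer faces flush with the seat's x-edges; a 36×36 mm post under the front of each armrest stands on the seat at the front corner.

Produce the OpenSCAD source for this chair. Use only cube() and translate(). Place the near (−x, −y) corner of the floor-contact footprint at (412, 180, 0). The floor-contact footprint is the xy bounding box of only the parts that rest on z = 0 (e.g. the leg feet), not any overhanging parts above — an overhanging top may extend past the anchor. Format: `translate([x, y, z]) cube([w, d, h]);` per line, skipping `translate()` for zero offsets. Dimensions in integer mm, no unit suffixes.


translate([412, 180, 388]) cube([466, 440, 32]);
translate([412, 180, 0]) cube([41, 41, 388]);
translate([837, 180, 0]) cube([41, 41, 388]);
translate([412, 579, 0]) cube([41, 41, 388]);
translate([837, 579, 0]) cube([41, 41, 388]);
translate([412, 592, 420]) cube([466, 28, 370]);
translate([412, 180, 565]) cube([36, 412, 36]);
translate([842, 180, 565]) cube([36, 412, 36]);
translate([412, 180, 420]) cube([36, 36, 145]);
translate([842, 180, 420]) cube([36, 36, 145]);


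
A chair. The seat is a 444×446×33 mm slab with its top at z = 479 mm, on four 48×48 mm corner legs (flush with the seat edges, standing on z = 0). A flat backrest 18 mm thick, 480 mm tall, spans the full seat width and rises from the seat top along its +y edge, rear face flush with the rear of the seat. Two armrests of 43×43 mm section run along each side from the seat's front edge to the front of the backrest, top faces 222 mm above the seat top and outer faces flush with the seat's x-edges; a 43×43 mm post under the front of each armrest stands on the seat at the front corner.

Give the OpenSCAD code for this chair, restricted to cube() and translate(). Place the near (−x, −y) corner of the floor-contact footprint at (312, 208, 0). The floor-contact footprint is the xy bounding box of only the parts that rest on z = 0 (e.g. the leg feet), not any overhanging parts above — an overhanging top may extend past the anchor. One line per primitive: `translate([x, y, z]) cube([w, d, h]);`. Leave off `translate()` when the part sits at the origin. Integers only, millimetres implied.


// leg_h = 479 - 33 = 446
// arm post h = 222 - 43 = 179
translate([312, 208, 446]) cube([444, 446, 33]);
translate([312, 208, 0]) cube([48, 48, 446]);
translate([708, 208, 0]) cube([48, 48, 446]);
translate([312, 606, 0]) cube([48, 48, 446]);
translate([708, 606, 0]) cube([48, 48, 446]);
translate([312, 636, 479]) cube([444, 18, 480]);
translate([312, 208, 658]) cube([43, 428, 43]);
translate([713, 208, 658]) cube([43, 428, 43]);
translate([312, 208, 479]) cube([43, 43, 179]);
translate([713, 208, 479]) cube([43, 43, 179]);


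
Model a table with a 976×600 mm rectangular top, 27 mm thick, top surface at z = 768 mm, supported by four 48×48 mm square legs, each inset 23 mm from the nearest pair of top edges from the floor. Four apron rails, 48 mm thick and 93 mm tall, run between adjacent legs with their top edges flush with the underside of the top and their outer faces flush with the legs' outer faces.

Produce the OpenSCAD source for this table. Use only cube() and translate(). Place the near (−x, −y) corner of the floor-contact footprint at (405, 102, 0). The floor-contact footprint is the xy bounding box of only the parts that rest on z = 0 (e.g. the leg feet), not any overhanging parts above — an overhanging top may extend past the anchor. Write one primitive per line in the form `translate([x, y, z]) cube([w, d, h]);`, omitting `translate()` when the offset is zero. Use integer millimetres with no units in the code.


translate([382, 79, 741]) cube([976, 600, 27]);
translate([405, 102, 0]) cube([48, 48, 741]);
translate([1287, 102, 0]) cube([48, 48, 741]);
translate([405, 608, 0]) cube([48, 48, 741]);
translate([1287, 608, 0]) cube([48, 48, 741]);
translate([453, 102, 648]) cube([834, 48, 93]);
translate([453, 608, 648]) cube([834, 48, 93]);
translate([405, 150, 648]) cube([48, 458, 93]);
translate([1287, 150, 648]) cube([48, 458, 93]);


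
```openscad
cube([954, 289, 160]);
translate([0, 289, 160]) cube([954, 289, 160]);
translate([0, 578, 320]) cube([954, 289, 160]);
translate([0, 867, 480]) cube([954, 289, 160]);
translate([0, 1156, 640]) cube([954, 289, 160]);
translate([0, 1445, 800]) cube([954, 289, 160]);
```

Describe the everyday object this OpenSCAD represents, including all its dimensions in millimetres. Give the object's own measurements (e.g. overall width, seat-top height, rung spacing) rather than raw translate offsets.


A straight staircase of 6 solid steps. Each step is 954 mm wide (x), 289 mm deep (y, the going) and 160 mm tall (the rise). The first step rests on the floor; each subsequent step sits one going further in +y and one rise higher in +z, directly behind and above the previous step with no overlap.


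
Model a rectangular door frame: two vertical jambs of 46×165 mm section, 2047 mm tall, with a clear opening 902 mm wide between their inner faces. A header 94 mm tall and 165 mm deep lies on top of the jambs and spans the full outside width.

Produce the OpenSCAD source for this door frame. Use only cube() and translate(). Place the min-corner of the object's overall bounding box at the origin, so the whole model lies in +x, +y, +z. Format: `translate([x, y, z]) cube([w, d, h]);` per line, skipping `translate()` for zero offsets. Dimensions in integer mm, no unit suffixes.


cube([46, 165, 2047]);
translate([948, 0, 0]) cube([46, 165, 2047]);
translate([0, 0, 2047]) cube([994, 165, 94]);


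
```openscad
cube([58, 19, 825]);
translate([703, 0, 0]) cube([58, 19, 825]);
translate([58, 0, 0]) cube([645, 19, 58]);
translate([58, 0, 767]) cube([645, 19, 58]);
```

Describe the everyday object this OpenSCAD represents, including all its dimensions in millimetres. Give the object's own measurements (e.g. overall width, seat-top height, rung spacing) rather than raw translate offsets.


A rectangular picture frame lying in the x–z plane (depth along y). The opening is 645 mm wide (x) by 709 mm tall (z), surrounded by a border 58 mm wide on all four sides. The frame is 19 mm deep and is made of two full-height vertical stiles with two horizontal rails fitted between them.


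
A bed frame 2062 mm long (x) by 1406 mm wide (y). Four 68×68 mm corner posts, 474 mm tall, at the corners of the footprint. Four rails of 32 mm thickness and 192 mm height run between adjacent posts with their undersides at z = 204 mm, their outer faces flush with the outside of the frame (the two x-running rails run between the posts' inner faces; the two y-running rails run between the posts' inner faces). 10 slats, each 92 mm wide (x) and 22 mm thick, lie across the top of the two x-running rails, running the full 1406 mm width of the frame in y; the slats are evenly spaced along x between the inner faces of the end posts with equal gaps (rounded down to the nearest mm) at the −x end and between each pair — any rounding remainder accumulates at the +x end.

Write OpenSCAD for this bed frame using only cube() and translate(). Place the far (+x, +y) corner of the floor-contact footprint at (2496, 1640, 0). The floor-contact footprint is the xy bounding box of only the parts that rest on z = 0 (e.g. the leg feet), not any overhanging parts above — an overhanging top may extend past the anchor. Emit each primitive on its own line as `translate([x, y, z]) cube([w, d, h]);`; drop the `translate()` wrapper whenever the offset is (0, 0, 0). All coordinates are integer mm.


translate([434, 234, 0]) cube([68, 68, 474]);
translate([434, 1572, 0]) cube([68, 68, 474]);
translate([2428, 234, 0]) cube([68, 68, 474]);
translate([2428, 1572, 0]) cube([68, 68, 474]);
translate([502, 234, 204]) cube([1926, 32, 192]);
translate([502, 1608, 204]) cube([1926, 32, 192]);
translate([434, 302, 204]) cube([32, 1270, 192]);
translate([2464, 302, 204]) cube([32, 1270, 192]);
translate([593, 234, 396]) cube([92, 1406, 22]);
translate([776, 234, 396]) cube([92, 1406, 22]);
translate([959, 234, 396]) cube([92, 1406, 22]);
translate([1142, 234, 396]) cube([92, 1406, 22]);
translate([1325, 234, 396]) cube([92, 1406, 22]);
translate([1508, 234, 396]) cube([92, 1406, 22]);
translate([1691, 234, 396]) cube([92, 1406, 22]);
translate([1874, 234, 396]) cube([92, 1406, 22]);
translate([2057, 234, 396]) cube([92, 1406, 22]);
translate([2240, 234, 396]) cube([92, 1406, 22]);


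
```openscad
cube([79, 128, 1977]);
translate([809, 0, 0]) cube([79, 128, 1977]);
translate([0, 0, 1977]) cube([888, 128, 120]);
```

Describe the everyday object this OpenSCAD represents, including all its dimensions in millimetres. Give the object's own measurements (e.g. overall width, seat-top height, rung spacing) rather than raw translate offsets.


A door frame. The clear opening is 730 mm wide and 1977 mm high. Two 79 mm wide jambs, 128 mm deep, stand either side of the opening from the floor to the top of the opening. A 120 mm thick head sits across the top of both jambs, spanning the full outside width of the frame.


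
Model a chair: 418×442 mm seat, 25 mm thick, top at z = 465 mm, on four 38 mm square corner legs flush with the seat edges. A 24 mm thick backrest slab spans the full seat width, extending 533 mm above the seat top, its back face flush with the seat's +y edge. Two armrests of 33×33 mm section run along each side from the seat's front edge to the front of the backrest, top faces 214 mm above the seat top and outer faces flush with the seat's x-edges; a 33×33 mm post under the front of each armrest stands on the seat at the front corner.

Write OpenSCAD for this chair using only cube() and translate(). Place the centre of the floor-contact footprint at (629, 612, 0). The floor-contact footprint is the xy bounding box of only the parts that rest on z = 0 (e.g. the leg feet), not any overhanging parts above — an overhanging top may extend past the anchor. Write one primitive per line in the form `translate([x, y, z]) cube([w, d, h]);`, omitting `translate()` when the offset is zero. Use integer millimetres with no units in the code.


translate([420, 391, 440]) cube([418, 442, 25]);
translate([420, 391, 0]) cube([38, 38, 440]);
translate([800, 391, 0]) cube([38, 38, 440]);
translate([420, 795, 0]) cube([38, 38, 440]);
translate([800, 795, 0]) cube([38, 38, 440]);
translate([420, 809, 465]) cube([418, 24, 533]);
translate([420, 391, 646]) cube([33, 418, 33]);
translate([805, 391, 646]) cube([33, 418, 33]);
translate([420, 391, 465]) cube([33, 33, 181]);
translate([805, 391, 465]) cube([33, 33, 181]);


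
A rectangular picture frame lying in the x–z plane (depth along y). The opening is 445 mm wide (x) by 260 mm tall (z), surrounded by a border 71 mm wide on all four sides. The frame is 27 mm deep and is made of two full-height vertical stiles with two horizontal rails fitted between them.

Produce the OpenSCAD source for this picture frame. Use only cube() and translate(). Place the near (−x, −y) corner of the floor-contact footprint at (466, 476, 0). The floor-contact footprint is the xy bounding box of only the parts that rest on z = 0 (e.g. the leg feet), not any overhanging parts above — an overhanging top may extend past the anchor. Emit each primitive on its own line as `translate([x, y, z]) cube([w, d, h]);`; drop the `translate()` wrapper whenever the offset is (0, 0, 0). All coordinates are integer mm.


translate([466, 476, 0]) cube([71, 27, 402]);
translate([982, 476, 0]) cube([71, 27, 402]);
translate([537, 476, 0]) cube([445, 27, 71]);
translate([537, 476, 331]) cube([445, 27, 71]);


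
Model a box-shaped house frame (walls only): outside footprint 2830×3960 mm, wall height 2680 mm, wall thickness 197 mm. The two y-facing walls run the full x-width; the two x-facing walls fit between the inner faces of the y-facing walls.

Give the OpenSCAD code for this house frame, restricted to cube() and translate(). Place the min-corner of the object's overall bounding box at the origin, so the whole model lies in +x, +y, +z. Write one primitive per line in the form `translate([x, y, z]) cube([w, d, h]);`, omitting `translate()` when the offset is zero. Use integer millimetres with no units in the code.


cube([2830, 197, 2680]);
translate([0, 3763, 0]) cube([2830, 197, 2680]);
translate([0, 197, 0]) cube([197, 3566, 2680]);
translate([2633, 197, 0]) cube([197, 3566, 2680]);


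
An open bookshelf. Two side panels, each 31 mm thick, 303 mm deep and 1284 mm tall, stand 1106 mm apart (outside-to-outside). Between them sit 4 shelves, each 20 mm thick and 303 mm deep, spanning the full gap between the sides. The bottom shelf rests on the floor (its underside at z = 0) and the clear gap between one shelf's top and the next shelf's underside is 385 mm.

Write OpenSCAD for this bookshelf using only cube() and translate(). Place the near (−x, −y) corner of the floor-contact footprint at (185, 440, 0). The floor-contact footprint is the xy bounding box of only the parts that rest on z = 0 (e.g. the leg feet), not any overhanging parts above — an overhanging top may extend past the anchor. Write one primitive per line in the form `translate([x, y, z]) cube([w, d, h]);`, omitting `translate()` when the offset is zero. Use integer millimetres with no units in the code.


translate([185, 440, 0]) cube([31, 303, 1284]);
translate([1260, 440, 0]) cube([31, 303, 1284]);
translate([216, 440, 0]) cube([1044, 303, 20]);
translate([216, 440, 405]) cube([1044, 303, 20]);
translate([216, 440, 810]) cube([1044, 303, 20]);
translate([216, 440, 1215]) cube([1044, 303, 20]);


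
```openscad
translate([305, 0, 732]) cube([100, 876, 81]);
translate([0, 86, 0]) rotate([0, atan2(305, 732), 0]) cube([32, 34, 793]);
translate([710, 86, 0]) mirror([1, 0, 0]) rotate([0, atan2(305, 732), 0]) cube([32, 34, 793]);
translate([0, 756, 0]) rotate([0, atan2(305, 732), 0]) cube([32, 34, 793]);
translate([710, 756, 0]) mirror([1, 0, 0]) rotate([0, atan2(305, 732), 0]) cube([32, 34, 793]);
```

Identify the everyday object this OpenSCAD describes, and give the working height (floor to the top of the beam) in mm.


A sawhorse. The overall height is 813 mm.

A beam across two mirrored pairs of raked legs — a sawhorse. The beam's underside is at z = 732 (matching the legs' vertical rise in atan2(305, 732)) and the beam is 81 mm tall, so its top is at 732 + 81 = 813 mm. The raked legs top out at the beam's underside, so that is the highest point.


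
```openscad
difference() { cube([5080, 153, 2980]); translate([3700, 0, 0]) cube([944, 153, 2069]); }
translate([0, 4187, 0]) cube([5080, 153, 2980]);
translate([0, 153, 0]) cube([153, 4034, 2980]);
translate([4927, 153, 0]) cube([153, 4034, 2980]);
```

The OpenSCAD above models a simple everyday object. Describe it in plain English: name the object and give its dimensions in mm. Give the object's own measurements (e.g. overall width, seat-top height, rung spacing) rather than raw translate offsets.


A single room: four walls, each 2980 mm tall and 153 mm thick, enclosing an outside footprint 5080×4340 mm (x × y), no floor or roof. The front and back walls (−y and +y sides) run the full x-width; the side walls fit between their inner faces. A door opening 944 mm wide and 2069 mm tall is cut through the front wall from the floor up, its −x edge 3700 mm from the wall's −x end.


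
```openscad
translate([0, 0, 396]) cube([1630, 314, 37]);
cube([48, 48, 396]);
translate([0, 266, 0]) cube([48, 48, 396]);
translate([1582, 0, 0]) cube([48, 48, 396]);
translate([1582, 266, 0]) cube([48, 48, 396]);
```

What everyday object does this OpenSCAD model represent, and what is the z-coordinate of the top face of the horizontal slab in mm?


A bench. The seat-top height is 433 mm.

A long slab on four corner posts — a bench. The slab sits at z = 396 with thickness 37, so the top is 396 + 37 = 433 mm.


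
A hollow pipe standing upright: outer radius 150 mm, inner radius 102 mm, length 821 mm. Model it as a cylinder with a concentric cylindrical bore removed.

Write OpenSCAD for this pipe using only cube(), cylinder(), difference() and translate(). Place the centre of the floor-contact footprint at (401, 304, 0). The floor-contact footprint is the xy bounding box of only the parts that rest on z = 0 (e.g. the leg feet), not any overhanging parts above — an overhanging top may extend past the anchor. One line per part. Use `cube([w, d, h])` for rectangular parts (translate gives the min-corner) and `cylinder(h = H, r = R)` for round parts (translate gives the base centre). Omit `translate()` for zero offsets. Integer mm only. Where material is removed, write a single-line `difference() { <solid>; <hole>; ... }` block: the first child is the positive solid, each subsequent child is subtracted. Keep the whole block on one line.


difference() { translate([401, 304, 0]) cylinder(h = 821, r = 150); translate([401, 304, 0]) cylinder(h = 821, r = 102); }


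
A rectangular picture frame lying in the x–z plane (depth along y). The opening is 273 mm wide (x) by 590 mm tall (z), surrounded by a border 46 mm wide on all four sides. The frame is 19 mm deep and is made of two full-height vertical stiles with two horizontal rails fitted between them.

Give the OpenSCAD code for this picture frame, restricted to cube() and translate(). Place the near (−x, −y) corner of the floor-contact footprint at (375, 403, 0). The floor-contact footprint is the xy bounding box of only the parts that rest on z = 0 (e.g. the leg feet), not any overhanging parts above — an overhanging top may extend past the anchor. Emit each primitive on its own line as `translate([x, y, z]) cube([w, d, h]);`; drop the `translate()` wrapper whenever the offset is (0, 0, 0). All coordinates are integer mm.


translate([375, 403, 0]) cube([46, 19, 682]);
translate([694, 403, 0]) cube([46, 19, 682]);
translate([421, 403, 0]) cube([273, 19, 46]);
translate([421, 403, 636]) cube([273, 19, 46]);


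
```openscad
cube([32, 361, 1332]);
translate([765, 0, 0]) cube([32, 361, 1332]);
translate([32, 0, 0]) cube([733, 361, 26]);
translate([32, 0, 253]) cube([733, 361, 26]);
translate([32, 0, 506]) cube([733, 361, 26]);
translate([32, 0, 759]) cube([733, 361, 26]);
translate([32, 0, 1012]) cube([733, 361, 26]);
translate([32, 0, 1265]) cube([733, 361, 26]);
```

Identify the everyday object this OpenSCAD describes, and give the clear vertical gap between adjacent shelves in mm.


A bookshelf. The clear shelf gap is 227 mm.

Two tall side panels with 6 horizontal boards between them — a bookshelf. The first two shelf undersides are at z = 0 and z = 253; with shelf thickness 26, the clear gap is 253 − 0 − 26 = 227 mm.


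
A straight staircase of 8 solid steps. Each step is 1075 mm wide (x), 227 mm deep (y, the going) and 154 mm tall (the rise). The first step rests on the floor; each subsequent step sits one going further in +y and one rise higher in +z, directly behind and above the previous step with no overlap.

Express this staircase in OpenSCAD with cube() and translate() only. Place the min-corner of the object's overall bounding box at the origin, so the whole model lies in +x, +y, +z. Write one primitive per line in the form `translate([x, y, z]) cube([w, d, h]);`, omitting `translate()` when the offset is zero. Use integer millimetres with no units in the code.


cube([1075, 227, 154]);
translate([0, 227, 154]) cube([1075, 227, 154]);
translate([0, 454, 308]) cube([1075, 227, 154]);
translate([0, 681, 462]) cube([1075, 227, 154]);
translate([0, 908, 616]) cube([1075, 227, 154]);
translate([0, 1135, 770]) cube([1075, 227, 154]);
translate([0, 1362, 924]) cube([1075, 227, 154]);
translate([0, 1589, 1078]) cube([1075, 227, 154]);


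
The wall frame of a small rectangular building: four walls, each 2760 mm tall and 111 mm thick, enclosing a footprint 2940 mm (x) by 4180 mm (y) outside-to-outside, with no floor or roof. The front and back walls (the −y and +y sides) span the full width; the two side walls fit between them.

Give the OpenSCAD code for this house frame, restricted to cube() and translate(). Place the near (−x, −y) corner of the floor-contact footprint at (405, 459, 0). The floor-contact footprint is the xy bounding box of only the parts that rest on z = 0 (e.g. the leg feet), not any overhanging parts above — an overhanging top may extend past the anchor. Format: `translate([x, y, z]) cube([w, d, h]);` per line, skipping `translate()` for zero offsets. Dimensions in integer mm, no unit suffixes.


translate([405, 459, 0]) cube([2940, 111, 2760]);
translate([405, 4528, 0]) cube([2940, 111, 2760]);
translate([405, 570, 0]) cube([111, 3958, 2760]);
translate([3234, 570, 0]) cube([111, 3958, 2760]);
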